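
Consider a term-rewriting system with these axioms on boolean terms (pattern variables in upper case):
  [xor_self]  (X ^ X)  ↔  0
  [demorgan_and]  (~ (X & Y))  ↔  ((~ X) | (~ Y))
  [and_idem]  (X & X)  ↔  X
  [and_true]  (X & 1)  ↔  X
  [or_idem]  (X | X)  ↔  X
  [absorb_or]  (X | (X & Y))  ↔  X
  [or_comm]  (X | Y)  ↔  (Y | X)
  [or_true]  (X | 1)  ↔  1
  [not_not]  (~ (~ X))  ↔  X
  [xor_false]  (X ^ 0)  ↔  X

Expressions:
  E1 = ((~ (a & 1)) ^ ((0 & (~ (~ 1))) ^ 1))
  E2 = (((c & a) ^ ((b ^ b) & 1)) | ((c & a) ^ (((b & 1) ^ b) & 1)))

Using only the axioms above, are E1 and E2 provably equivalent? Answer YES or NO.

NO

Every axiom is a valid identity, so a rewrite proof would force E1 and E2 to agree under every assignment.
At a=1, b=0, c=0: E1 = 1 but E2 = 0; they differ, so no derivation exists.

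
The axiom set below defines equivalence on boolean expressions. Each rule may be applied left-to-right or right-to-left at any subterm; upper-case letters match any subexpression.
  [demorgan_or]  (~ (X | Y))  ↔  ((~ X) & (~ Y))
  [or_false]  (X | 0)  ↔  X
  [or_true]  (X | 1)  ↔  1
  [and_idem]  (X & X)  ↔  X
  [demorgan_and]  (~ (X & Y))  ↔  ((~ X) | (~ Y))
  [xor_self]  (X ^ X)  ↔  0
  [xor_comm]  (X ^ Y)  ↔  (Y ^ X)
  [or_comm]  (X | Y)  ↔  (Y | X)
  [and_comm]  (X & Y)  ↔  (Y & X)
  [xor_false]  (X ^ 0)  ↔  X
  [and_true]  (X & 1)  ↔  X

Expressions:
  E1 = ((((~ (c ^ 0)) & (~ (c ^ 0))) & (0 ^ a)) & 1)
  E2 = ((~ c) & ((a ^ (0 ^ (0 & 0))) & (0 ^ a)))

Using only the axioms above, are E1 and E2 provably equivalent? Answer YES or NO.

YES

(1) ((~ (c ^ 0)) & (~ (c ^ 0)))  =[and_idem →]=  (~ (c ^ 0))    ⊢ (((~ (c ^ 0)) & (0 ^ a)) & 1)
(2) (((~ (c ^ 0)) & (0 ^ a)) & 1)  =[and_true →]=  ((~ (c ^ 0)) & (0 ^ a))
(3) (c ^ 0)  =[xor_false →]=  c    ⊢ ((~ c) & (0 ^ a))
(4) (0 ^ a)  =[and_idem ←]=  ((0 ^ a) & (0 ^ a))    ⊢ ((~ c) & ((0 ^ a) & (0 ^ a)))
(5) 0  =[xor_self ←]=  (0 ^ 0)    ⊢ ((~ c) & (((0 ^ 0) ^ a) & (0 ^ a)))
(6) ((0 ^ 0) ^ a)  =[xor_comm →]=  (a ^ (0 ^ 0))    ⊢ ((~ c) & ((a ^ (0 ^ 0)) & (0 ^ a)))
(7) 0  =[and_idem ←]=  (0 & 0)    ⊢ E2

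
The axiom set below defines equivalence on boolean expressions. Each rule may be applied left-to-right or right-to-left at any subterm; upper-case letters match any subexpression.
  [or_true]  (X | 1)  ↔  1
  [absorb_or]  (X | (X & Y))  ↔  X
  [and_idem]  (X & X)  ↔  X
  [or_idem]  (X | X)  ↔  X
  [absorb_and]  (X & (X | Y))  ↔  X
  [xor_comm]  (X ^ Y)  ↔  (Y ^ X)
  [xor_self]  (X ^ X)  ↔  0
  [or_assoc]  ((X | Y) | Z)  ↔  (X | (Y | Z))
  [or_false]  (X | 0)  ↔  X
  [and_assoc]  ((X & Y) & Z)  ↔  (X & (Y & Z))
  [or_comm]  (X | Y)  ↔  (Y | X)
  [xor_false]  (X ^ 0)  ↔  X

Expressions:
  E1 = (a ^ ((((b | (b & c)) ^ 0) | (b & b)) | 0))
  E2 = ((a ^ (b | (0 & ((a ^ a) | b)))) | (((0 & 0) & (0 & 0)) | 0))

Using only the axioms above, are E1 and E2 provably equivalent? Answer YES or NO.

(1) (b | (b & c))  =[absorb_or →]=  b    ⊢ (a ^ (((b ^ 0) | (b & b)) | 0))
(2) (b ^ 0)  =[xor_false →]=  b    ⊢ (a ^ ((b | (b & b)) | 0))
(3) (b | (b & b))  =[absorb_or →]=  b    ⊢ (a ^ (b | 0))
(4) (a ^ (b | 0))  =[or_false ←]=  ((a ^ (b | 0)) | 0)
(5) 0  =[and_idem ←]=  (0 & 0)    ⊢ ((a ^ (b | 0)) | (0 & 0))
(6) 0  =[absorb_and ←]=  (0 & (0 | b))    ⊢ ((a ^ (b | (0 & (0 | b)))) | (0 & 0))
(7) (0 & 0)  =[or_false ←]=  ((0 & 0) | 0)    ⊢ ((a ^ (b | (0 & (0 | b)))) | ((0 & 0) | 0))
(8) (0 & 0)  =[and_idem ←]=  ((0 & 0) & (0 & 0))    ⊢ ((a ^ (b | (0 & (0 | b)))) | (((0 & 0) & (0 & 0)) | 0))
(9) 0  =[xor_self ←]=  (a ^ a)    ⊢ E2

YES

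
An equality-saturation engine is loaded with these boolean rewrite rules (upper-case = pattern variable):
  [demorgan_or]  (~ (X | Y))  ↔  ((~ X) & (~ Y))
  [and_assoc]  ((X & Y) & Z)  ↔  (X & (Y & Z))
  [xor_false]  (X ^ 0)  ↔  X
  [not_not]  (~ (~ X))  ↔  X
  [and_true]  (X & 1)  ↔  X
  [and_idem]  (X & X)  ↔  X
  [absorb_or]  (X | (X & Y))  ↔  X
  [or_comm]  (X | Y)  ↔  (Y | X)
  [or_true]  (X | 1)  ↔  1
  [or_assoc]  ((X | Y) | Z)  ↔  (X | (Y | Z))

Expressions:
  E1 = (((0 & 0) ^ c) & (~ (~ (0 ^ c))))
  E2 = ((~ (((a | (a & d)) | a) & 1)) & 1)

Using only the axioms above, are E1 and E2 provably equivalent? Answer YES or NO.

NO

All listed rules preserve value, hence provable equivalence implies equal values everywhere; look for a separating assignment.
a=0, c=0, d=0 gives E1 ↦ 0, E2 ↦ 1; values differ ⇒ not provably equivalent.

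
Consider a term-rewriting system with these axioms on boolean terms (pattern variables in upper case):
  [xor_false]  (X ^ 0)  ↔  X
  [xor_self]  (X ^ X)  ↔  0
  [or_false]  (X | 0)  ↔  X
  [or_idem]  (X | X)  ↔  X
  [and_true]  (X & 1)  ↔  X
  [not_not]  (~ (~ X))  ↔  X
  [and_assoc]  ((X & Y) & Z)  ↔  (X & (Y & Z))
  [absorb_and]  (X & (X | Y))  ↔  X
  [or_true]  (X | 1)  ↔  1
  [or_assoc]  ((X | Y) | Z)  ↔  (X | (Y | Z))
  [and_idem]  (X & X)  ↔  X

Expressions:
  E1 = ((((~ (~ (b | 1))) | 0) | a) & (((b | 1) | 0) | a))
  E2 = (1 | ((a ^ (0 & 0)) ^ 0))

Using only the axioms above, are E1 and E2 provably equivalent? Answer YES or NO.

YES

step 1: not_not (→) rewrites (~ (~ (b | 1))) into (b | 1), now ((((b | 1) | 0) | a) & (((b | 1) | 0) | a))
step 2: and_idem (→) rewrites ((((b | 1) | 0) | a) & (((b | 1) | 0) | a)) into (((b | 1) | 0) | a)
step 3: or_true (→) rewrites (b | 1) into 1, now ((1 | 0) | a)
step 4: or_false (→) rewrites (1 | 0) into 1, now (1 | a)
step 5: xor_false (←) rewrites a into (a ^ 0), now (1 | (a ^ 0))
step 6: xor_false (←) rewrites (a ^ 0) into ((a ^ 0) ^ 0), now (1 | ((a ^ 0) ^ 0))
step 7: and_idem (←) rewrites 0 into (0 & 0), which is E2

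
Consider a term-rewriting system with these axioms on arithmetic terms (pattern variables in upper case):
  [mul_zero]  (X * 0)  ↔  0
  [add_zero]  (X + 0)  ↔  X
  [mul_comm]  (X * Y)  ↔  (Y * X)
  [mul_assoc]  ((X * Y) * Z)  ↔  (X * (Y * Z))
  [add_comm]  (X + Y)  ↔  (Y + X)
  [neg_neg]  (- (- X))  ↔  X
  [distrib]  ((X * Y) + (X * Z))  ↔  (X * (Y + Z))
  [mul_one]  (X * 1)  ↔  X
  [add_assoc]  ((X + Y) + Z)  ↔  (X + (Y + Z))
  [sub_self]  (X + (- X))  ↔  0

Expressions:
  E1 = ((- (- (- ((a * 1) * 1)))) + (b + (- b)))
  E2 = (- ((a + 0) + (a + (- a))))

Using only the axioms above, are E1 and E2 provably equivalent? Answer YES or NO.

YES

1. [mul_one →] (a * 1)  →  a;  E1 = ((- (- (- (a * 1)))) + (b + (- b)))
2. [neg_neg →] (- (- (a * 1)))  →  (a * 1);  E1 = ((- (a * 1)) + (b + (- b)))
3. [sub_self →] (b + (- b))  →  0;  E1 = ((- (a * 1)) + 0)
4. [mul_one →] (a * 1)  →  a;  E1 = ((- a) + 0)
5. [add_zero →] ((- a) + 0)  →  (- a)
6. [add_zero ←] a  →  (a + 0);  E1 = (- (a + 0))
7. [add_zero ←] a  →  (a + 0);  E1 = (- ((a + 0) + 0))
8. [sub_self ←] 0  →  (a + (- a));  this is E2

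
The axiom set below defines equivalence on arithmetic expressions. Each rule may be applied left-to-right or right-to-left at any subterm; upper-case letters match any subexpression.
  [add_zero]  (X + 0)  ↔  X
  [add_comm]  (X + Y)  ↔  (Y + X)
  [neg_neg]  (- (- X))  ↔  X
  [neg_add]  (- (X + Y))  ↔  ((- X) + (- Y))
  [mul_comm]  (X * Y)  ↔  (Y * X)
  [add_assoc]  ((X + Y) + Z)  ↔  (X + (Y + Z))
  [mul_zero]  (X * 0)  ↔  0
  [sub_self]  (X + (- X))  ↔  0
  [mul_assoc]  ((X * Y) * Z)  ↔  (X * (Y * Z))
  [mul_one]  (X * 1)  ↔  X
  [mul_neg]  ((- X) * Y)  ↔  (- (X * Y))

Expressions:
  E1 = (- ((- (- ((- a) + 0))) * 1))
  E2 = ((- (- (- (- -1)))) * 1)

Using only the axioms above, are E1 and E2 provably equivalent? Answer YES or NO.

The axioms are sound identities: if E1 ↔* E2 then E1 and E2 evaluate identically under any assignment.
Under a=0: E1 evaluates to 0, E2 to -1. Distinct ⇒ no rewrite sequence connects them.

NO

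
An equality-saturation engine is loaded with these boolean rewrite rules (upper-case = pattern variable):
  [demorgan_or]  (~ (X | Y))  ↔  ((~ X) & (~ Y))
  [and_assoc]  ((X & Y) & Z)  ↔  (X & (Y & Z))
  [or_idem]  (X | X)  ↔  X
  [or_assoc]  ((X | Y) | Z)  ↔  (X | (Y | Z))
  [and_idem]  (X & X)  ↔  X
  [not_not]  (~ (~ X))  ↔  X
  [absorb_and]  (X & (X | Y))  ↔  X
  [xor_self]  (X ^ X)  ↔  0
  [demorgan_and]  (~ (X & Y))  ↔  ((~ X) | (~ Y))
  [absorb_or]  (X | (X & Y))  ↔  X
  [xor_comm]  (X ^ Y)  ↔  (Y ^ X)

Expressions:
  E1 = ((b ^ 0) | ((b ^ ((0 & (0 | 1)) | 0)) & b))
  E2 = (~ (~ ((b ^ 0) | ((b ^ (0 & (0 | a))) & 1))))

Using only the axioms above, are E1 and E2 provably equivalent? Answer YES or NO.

1. [absorb_and →] (0 & (0 | 1))  →  0;  E1 = ((b ^ 0) | ((b ^ (0 | 0)) & b))
2. [or_idem →] (0 | 0)  →  0;  E1 = ((b ^ 0) | ((b ^ 0) & b))
3. [absorb_or →] ((b ^ 0) | ((b ^ 0) & b))  →  (b ^ 0)
4. [absorb_or ←] (b ^ 0)  →  ((b ^ 0) | ((b ^ 0) & 1))
5. [absorb_and ←] 0  →  (0 & (0 | a));  E1 = ((b ^ 0) | ((b ^ (0 & (0 | a))) & 1))
6. [not_not ←] ((b ^ 0) | ((b ^ (0 & (0 | a))) & 1))  →  (~ (~ ((b ^ 0) | ((b ^ (0 & (0 | a))) & 1))));  this is E2

YES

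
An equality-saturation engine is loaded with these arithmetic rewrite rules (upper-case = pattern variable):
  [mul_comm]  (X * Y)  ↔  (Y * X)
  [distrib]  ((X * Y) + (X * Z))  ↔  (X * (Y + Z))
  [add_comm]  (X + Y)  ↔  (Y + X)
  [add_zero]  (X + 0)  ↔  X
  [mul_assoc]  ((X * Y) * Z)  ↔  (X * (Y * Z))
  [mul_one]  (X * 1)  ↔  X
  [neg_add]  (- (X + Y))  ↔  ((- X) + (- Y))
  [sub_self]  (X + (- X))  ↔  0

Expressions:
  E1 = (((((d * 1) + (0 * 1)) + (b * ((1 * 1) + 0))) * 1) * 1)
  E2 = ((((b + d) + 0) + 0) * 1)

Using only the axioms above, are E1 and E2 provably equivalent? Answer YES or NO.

YES

(1) (1 * 1)  =[mul_one →]=  1    ⊢ (((((d * 1) + (0 * 1)) + (b * (1 + 0))) * 1) * 1)
(2) (1 + 0)  =[add_zero →]=  1    ⊢ (((((d * 1) + (0 * 1)) + (b * 1)) * 1) * 1)
(3) ((((d * 1) + (0 * 1)) + (b * 1)) * 1)  =[mul_one →]=  (((d * 1) + (0 * 1)) + (b * 1))    ⊢ ((((d * 1) + (0 * 1)) + (b * 1)) * 1)
(4) (b * 1)  =[mul_one →]=  b    ⊢ ((((d * 1) + (0 * 1)) + b) * 1)
(5) (0 * 1)  =[mul_one →]=  0    ⊢ ((((d * 1) + 0) + b) * 1)
(6) ((d * 1) + 0)  =[add_zero →]=  (d * 1)    ⊢ (((d * 1) + b) * 1)
(7) (((d * 1) + b) * 1)  =[mul_one →]=  ((d * 1) + b)
(8) (d * 1)  =[mul_one →]=  d    ⊢ (d + b)
(9) (d + b)  =[add_comm →]=  (b + d)
(10) (b + d)  =[add_zero ←]=  ((b + d) + 0)
(11) ((b + d) + 0)  =[add_zero ←]=  (((b + d) + 0) + 0)
(12) (((b + d) + 0) + 0)  =[mul_one ←]=  ((((b + d) + 0) + 0) * 1)    ⊢ E2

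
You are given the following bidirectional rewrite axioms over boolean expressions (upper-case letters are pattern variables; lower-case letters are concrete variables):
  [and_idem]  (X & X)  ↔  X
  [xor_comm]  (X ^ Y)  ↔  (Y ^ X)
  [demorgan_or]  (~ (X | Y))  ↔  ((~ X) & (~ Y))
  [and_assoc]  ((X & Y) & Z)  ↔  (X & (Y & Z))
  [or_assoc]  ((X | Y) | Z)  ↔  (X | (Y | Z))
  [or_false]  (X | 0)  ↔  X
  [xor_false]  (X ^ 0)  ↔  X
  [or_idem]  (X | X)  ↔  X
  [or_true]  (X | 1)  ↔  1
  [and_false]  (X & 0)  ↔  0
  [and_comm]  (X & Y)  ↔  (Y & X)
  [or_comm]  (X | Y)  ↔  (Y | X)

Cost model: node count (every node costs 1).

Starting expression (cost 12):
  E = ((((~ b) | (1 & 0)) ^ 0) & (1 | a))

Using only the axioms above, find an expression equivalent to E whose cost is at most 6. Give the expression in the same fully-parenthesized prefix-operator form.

(1) (((~ b) | (1 & 0)) ^ 0)  =[xor_false →]=  ((~ b) | (1 & 0))    ⊢ (((~ b) | (1 & 0)) & (1 | a))
(2) (1 & 0)  =[and_false →]=  0    ⊢ (((~ b) | 0) & (1 | a))
(3) ((~ b) | 0)  =[or_false →]=  (~ b)    ⊢ cost 6, within 6

((~ b) & (1 | a))   [cost 6]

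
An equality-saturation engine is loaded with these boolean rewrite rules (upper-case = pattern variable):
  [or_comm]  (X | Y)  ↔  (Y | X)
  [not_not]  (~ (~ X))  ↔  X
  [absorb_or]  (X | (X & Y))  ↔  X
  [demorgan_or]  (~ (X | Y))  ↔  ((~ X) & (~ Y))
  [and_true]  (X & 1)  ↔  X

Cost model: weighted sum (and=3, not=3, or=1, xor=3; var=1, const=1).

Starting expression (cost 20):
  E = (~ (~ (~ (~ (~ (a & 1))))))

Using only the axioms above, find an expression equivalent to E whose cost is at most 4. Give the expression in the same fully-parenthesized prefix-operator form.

(~ a)   [cost 4]

1. [not_not →] (~ (~ (a & 1)))  →  (a & 1);  E = (~ (~ (~ (a & 1))))
2. [and_true →] (a & 1)  →  a;  E = (~ (~ (~ a)))
3. [not_not →] (~ (~ a))  →  a;  cost 4 ≤ 4, done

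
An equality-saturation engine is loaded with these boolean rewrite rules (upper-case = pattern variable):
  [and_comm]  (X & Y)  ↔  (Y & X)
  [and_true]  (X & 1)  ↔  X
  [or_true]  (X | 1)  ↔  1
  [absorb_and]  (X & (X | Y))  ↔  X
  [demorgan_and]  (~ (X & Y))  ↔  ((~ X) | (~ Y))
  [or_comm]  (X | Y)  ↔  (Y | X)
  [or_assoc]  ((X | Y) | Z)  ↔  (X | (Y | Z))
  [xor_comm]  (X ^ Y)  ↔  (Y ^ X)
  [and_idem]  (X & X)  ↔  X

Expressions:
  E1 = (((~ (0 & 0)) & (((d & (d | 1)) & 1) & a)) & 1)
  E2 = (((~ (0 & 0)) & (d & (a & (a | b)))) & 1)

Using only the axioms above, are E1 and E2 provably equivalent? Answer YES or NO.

step 1: absorb_and (→) rewrites (d & (d | 1)) into d, now (((~ (0 & 0)) & ((d & 1) & a)) & 1)
step 2: and_idem (→) rewrites (0 & 0) into 0, now (((~ 0) & ((d & 1) & a)) & 1)
step 3: and_true (→) rewrites (d & 1) into d, now (((~ 0) & (d & a)) & 1)
step 4: and_idem (←) rewrites 0 into (0 & 0), now (((~ (0 & 0)) & (d & a)) & 1)
step 5: absorb_and (←) rewrites a into (a & (a | b)), which is E2

YES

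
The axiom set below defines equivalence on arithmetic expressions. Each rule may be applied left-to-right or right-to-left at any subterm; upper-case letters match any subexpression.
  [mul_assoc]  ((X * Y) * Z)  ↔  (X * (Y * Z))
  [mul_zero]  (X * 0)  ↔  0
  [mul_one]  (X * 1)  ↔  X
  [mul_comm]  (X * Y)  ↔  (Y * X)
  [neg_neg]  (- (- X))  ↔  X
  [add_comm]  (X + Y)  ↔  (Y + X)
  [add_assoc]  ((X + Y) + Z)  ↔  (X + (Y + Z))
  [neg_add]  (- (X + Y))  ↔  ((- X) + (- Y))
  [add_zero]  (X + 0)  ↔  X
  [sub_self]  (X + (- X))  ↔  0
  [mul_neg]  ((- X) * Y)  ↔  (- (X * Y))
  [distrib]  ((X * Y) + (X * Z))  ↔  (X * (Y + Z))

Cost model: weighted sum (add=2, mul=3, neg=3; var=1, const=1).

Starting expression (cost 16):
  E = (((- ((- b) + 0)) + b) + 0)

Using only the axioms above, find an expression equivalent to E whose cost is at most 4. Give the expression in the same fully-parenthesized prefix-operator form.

(b + b)   [cost 4]

1. [add_zero →] ((- b) + 0)  →  (- b);  E = (((- (- b)) + b) + 0)
2. [neg_neg →] (- (- b))  →  b;  E = ((b + b) + 0)
3. [add_zero →] ((b + b) + 0)  →  (b + b);  cost 4 ≤ 4, done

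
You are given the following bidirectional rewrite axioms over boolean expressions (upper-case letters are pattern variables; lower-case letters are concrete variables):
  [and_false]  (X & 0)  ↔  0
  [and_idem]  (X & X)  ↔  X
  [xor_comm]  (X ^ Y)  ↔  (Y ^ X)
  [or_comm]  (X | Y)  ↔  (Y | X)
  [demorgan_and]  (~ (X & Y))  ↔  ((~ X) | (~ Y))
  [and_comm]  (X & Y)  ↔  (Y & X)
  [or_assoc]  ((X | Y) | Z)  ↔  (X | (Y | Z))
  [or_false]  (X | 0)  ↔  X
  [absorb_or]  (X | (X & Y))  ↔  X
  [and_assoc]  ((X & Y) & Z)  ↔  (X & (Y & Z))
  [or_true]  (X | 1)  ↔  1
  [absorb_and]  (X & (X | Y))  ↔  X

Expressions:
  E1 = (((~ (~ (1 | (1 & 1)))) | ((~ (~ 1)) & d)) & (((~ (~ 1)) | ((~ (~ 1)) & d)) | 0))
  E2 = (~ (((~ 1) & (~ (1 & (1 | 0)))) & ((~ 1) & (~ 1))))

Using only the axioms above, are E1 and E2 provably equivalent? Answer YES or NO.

YES

step 1: absorb_or (→) rewrites (1 | (1 & 1)) into 1, now (((~ (~ 1)) | ((~ (~ 1)) & d)) & (((~ (~ 1)) | ((~ (~ 1)) & d)) | 0))
step 2: absorb_and (→) rewrites (((~ (~ 1)) | ((~ (~ 1)) & d)) & (((~ (~ 1)) | ((~ (~ 1)) & d)) | 0)) into ((~ (~ 1)) | ((~ (~ 1)) & d))
step 3: absorb_or (→) rewrites ((~ (~ 1)) | ((~ (~ 1)) & d)) into (~ (~ 1))
step 4: and_idem (←) rewrites (~ 1) into ((~ 1) & (~ 1)), now (~ ((~ 1) & (~ 1)))
step 5: and_idem (←) rewrites ((~ 1) & (~ 1)) into (((~ 1) & (~ 1)) & ((~ 1) & (~ 1))), now (~ (((~ 1) & (~ 1)) & ((~ 1) & (~ 1))))
step 6: absorb_and (←) rewrites 1 into (1 & (1 | 0)), which is E2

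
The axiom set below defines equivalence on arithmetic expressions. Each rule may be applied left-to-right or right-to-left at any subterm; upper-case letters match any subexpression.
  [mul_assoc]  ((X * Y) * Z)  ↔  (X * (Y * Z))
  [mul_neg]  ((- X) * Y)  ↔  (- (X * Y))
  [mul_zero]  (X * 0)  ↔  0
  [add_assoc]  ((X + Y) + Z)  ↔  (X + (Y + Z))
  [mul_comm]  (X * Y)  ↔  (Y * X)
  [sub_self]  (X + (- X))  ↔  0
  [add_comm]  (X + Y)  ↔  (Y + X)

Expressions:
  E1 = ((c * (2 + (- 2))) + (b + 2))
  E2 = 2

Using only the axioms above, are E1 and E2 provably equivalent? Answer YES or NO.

NO

All listed rules preserve value, hence provable equivalence implies equal values everywhere; look for a separating assignment.
b=1, c=0 gives E1 ↦ 3, E2 ↦ 2; values differ ⇒ not provably equivalent.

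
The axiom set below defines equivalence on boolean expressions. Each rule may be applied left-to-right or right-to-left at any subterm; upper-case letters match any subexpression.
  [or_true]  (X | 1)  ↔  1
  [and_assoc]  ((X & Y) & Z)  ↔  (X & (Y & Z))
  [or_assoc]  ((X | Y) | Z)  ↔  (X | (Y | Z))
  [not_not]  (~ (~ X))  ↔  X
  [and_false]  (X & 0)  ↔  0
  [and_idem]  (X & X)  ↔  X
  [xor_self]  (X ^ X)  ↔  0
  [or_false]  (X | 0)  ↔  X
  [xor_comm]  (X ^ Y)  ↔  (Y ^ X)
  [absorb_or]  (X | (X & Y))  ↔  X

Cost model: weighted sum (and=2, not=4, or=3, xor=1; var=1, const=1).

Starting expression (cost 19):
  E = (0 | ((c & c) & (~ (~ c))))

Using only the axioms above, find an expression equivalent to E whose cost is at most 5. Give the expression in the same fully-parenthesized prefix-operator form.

step 1: not_not (→) rewrites (~ (~ c)) into c, now (0 | ((c & c) & c))
step 2: and_idem (→) rewrites (c & c) into c, now (0 | (c & c))
step 3: and_idem (→) rewrites (c & c) into c, reaching cost 5 (bound 5)

(0 | c)   [cost 5]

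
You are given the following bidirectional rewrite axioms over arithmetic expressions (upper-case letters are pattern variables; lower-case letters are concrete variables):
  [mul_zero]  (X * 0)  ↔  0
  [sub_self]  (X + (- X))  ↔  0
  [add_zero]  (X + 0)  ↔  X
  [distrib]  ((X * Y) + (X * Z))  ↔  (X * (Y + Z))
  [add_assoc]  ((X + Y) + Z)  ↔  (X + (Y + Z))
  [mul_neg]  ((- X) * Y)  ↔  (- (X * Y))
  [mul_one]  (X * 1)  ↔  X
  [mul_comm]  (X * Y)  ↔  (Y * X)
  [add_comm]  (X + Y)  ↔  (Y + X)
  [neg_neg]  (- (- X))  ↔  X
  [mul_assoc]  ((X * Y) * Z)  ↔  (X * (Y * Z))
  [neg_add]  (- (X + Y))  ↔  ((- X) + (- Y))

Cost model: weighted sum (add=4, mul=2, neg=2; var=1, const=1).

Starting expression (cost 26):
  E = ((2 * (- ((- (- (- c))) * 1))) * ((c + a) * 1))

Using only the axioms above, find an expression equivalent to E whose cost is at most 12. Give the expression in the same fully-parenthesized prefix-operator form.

step 1: neg_neg (→) rewrites (- (- c)) into c, now ((2 * (- ((- c) * 1))) * ((c + a) * 1))
step 2: mul_comm (→) rewrites ((2 * (- ((- c) * 1))) * ((c + a) * 1)) into (((c + a) * 1) * (2 * (- ((- c) * 1))))
step 3: mul_one (→) rewrites ((- c) * 1) into (- c), now (((c + a) * 1) * (2 * (- (- c))))
step 4: mul_one (→) rewrites ((c + a) * 1) into (c + a), now ((c + a) * (2 * (- (- c))))
step 5: neg_neg (→) rewrites (- (- c)) into c, reaching cost 12 (bound 12)

((c + a) * (2 * c))   [cost 12]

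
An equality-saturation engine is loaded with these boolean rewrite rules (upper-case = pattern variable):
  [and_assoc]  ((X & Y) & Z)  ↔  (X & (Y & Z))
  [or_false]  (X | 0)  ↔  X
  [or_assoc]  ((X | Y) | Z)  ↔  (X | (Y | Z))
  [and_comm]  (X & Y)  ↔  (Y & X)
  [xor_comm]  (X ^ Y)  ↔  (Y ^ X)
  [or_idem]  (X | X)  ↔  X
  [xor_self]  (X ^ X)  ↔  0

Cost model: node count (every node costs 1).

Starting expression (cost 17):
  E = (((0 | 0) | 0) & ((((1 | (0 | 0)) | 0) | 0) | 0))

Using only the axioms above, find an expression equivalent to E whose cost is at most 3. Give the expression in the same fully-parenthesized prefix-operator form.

1. [or_false →] (((1 | (0 | 0)) | 0) | 0)  →  ((1 | (0 | 0)) | 0);  E = (((0 | 0) | 0) & (((1 | (0 | 0)) | 0) | 0))
2. [or_false →] (0 | 0)  →  0;  E = (((0 | 0) | 0) & (((1 | 0) | 0) | 0))
3. [or_false →] (1 | 0)  →  1;  E = (((0 | 0) | 0) & ((1 | 0) | 0))
4. [or_false →] (1 | 0)  →  1;  E = (((0 | 0) | 0) & (1 | 0))
5. [or_false →] ((0 | 0) | 0)  →  (0 | 0);  E = ((0 | 0) & (1 | 0))
6. [or_false →] (1 | 0)  →  1;  E = ((0 | 0) & 1)
7. [or_false →] (0 | 0)  →  0;  cost 3 ≤ 3, done

(0 & 1)   [cost 3]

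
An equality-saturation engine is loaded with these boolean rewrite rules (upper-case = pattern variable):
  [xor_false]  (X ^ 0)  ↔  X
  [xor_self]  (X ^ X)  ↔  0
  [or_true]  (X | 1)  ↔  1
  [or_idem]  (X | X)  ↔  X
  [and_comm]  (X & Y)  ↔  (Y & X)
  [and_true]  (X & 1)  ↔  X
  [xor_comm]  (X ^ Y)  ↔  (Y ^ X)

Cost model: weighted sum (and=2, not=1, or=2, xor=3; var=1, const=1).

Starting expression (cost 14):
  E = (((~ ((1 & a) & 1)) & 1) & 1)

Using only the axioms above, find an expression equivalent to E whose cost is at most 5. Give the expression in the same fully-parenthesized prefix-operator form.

step 1: and_true (→) rewrites ((~ ((1 & a) & 1)) & 1) into (~ ((1 & a) & 1)), now ((~ ((1 & a) & 1)) & 1)
step 2: and_true (→) rewrites ((~ ((1 & a) & 1)) & 1) into (~ ((1 & a) & 1))
step 3: and_true (→) rewrites ((1 & a) & 1) into (1 & a), reaching cost 5 (bound 5)

(~ (1 & a))   [cost 5]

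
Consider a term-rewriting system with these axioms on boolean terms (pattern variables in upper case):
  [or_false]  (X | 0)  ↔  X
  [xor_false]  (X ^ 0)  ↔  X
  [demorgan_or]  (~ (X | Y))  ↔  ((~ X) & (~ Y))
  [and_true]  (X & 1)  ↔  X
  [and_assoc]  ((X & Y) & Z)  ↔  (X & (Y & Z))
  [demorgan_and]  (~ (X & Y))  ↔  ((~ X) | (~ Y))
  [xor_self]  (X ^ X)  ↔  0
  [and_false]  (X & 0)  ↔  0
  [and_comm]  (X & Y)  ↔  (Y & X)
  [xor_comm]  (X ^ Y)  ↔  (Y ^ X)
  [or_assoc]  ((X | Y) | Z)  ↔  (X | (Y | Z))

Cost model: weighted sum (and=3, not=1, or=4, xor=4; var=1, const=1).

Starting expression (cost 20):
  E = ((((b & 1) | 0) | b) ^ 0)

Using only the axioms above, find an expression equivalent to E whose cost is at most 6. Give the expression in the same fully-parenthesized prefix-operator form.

(b | b)   [cost 6]

1. [xor_false →] ((((b & 1) | 0) | b) ^ 0)  →  (((b & 1) | 0) | b)
2. [and_true →] (b & 1)  →  b;  E = ((b | 0) | b)
3. [or_false →] (b | 0)  →  b;  cost 6 ≤ 6, done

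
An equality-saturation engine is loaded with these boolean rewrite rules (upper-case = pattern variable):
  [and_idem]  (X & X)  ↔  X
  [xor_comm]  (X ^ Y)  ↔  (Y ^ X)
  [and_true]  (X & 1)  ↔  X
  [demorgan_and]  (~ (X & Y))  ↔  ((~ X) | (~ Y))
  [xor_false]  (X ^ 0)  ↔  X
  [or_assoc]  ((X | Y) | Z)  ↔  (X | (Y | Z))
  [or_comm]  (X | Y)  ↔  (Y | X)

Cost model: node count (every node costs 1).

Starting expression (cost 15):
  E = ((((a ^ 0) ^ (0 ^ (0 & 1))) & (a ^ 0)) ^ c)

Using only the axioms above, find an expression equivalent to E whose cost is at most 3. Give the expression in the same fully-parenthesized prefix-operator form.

(a ^ c)   [cost 3]

step 1: and_true (→) rewrites (0 & 1) into 0, now ((((a ^ 0) ^ (0 ^ 0)) & (a ^ 0)) ^ c)
step 2: xor_false (→) rewrites (0 ^ 0) into 0, now ((((a ^ 0) ^ 0) & (a ^ 0)) ^ c)
step 3: xor_false (→) rewrites (a ^ 0) into a, now (((a ^ 0) & (a ^ 0)) ^ c)
step 4: and_idem (→) rewrites ((a ^ 0) & (a ^ 0)) into (a ^ 0), now ((a ^ 0) ^ c)
step 5: xor_false (→) rewrites (a ^ 0) into a, reaching cost 3 (bound 3)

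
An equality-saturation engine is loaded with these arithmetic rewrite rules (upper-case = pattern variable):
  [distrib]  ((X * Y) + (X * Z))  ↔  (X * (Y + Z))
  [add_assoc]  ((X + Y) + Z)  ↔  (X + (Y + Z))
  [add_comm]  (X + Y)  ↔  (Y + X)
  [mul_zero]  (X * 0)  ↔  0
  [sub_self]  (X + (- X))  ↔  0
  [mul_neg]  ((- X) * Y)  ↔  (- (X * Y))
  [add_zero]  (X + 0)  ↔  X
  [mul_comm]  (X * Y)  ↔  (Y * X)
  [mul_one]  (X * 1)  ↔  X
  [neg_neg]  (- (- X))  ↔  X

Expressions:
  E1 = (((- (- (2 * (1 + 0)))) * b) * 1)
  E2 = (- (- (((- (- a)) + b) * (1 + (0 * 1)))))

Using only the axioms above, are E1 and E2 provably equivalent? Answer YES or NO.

NO

The axioms are sound identities: if E1 ↔* E2 then E1 and E2 evaluate identically under any assignment.
Under a=0, b=1: E1 evaluates to 2, E2 to 1. Distinct ⇒ no rewrite sequence connects them.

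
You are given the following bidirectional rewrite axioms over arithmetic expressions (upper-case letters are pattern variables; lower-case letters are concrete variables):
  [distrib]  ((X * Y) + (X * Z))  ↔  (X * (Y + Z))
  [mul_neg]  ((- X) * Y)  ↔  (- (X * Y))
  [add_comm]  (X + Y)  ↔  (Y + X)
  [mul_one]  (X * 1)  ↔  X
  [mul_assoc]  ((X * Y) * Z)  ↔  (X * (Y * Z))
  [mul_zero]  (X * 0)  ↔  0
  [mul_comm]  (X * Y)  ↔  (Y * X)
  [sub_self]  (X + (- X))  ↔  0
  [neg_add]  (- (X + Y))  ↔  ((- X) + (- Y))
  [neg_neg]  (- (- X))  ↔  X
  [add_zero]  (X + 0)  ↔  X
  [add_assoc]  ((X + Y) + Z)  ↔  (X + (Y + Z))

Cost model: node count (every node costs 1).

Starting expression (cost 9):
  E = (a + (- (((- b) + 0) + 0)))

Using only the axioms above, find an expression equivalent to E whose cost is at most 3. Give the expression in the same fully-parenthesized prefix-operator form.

(b + a)   [cost 3]

(1) (((- b) + 0) + 0)  =[add_zero →]=  ((- b) + 0)    ⊢ (a + (- ((- b) + 0)))
(2) (a + (- ((- b) + 0)))  =[add_comm →]=  ((- ((- b) + 0)) + a)
(3) ((- b) + 0)  =[add_zero →]=  (- b)    ⊢ ((- (- b)) + a)
(4) (- (- b))  =[neg_neg →]=  b    ⊢ cost 3, within 3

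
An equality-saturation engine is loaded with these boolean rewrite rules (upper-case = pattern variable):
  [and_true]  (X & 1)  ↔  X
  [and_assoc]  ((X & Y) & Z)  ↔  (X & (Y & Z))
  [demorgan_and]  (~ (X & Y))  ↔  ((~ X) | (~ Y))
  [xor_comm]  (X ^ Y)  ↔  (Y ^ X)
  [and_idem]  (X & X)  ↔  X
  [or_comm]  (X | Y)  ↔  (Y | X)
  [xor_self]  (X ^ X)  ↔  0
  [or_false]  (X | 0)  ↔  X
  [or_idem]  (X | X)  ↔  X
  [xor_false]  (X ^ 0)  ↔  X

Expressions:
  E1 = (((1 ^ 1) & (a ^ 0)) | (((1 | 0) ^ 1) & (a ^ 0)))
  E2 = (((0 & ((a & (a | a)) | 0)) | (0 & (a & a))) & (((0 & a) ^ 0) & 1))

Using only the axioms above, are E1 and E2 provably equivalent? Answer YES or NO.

1. [or_false →] (1 | 0)  →  1;  E1 = (((1 ^ 1) & (a ^ 0)) | ((1 ^ 1) & (a ^ 0)))
2. [or_idem →] (((1 ^ 1) & (a ^ 0)) | ((1 ^ 1) & (a ^ 0)))  →  ((1 ^ 1) & (a ^ 0))
3. [xor_self →] (1 ^ 1)  →  0;  E1 = (0 & (a ^ 0))
4. [xor_false →] (a ^ 0)  →  a;  E1 = (0 & a)
5. [and_idem ←] (0 & a)  →  ((0 & a) & (0 & a))
6. [and_true ←] (0 & a)  →  ((0 & a) & 1);  E1 = ((0 & a) & ((0 & a) & 1))
7. [xor_false ←] (0 & a)  →  ((0 & a) ^ 0);  E1 = ((0 & a) & (((0 & a) ^ 0) & 1))
8. [and_idem ←] a  →  (a & a);  E1 = ((0 & (a & a)) & (((0 & a) ^ 0) & 1))
9. [or_idem ←] (0 & (a & a))  →  ((0 & (a & a)) | (0 & (a & a)));  E1 = (((0 & (a & a)) | (0 & (a & a))) & (((0 & a) ^ 0) & 1))
10. [or_false ←] (a & a)  →  ((a & a) | 0);  E1 = (((0 & ((a & a) | 0)) | (0 & (a & a))) & (((0 & a) ^ 0) & 1))
11. [or_idem ←] a  →  (a | a);  this is E2

YES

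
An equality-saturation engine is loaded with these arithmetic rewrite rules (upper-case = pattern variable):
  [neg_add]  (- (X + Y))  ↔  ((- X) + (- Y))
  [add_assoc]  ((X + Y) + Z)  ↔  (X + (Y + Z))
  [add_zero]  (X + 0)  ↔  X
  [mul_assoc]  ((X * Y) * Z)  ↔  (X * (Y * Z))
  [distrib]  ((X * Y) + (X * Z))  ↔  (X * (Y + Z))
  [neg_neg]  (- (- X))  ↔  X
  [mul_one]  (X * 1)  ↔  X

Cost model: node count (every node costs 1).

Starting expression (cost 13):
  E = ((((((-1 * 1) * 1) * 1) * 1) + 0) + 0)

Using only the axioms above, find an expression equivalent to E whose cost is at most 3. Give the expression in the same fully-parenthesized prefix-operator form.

(-1 * 1)   [cost 3]

step 1: add_zero (→) rewrites ((((((-1 * 1) * 1) * 1) * 1) + 0) + 0) into (((((-1 * 1) * 1) * 1) * 1) + 0)
step 2: mul_one (→) rewrites ((((-1 * 1) * 1) * 1) * 1) into (((-1 * 1) * 1) * 1), now ((((-1 * 1) * 1) * 1) + 0)
step 3: add_zero (→) rewrites ((((-1 * 1) * 1) * 1) + 0) into (((-1 * 1) * 1) * 1)
step 4: mul_one (→) rewrites (-1 * 1) into -1, now ((-1 * 1) * 1)
step 5: mul_one (→) rewrites ((-1 * 1) * 1) into (-1 * 1), reaching cost 3 (bound 3)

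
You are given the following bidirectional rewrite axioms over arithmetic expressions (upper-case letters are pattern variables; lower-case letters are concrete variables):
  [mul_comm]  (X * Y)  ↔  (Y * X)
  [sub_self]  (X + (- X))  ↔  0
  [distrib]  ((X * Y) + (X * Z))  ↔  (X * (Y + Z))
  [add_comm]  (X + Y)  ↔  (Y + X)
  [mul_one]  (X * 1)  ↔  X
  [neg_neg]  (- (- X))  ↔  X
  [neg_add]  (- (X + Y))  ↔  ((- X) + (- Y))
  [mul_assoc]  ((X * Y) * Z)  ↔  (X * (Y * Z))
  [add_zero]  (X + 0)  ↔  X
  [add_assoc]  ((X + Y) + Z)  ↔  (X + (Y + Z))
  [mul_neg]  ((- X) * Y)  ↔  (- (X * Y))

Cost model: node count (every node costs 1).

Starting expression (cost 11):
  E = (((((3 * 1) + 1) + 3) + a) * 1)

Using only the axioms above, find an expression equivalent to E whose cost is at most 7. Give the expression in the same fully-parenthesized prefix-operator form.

(1) ((((3 * 1) + 1) + 3) + a)  =[add_assoc →]=  (((3 * 1) + 1) + (3 + a))    ⊢ ((((3 * 1) + 1) + (3 + a)) * 1)
(2) (3 * 1)  =[mul_one →]=  3    ⊢ (((3 + 1) + (3 + a)) * 1)
(3) (((3 + 1) + (3 + a)) * 1)  =[mul_one →]=  ((3 + 1) + (3 + a))    ⊢ cost 7, within 7

((3 + 1) + (3 + a))   [cost 7]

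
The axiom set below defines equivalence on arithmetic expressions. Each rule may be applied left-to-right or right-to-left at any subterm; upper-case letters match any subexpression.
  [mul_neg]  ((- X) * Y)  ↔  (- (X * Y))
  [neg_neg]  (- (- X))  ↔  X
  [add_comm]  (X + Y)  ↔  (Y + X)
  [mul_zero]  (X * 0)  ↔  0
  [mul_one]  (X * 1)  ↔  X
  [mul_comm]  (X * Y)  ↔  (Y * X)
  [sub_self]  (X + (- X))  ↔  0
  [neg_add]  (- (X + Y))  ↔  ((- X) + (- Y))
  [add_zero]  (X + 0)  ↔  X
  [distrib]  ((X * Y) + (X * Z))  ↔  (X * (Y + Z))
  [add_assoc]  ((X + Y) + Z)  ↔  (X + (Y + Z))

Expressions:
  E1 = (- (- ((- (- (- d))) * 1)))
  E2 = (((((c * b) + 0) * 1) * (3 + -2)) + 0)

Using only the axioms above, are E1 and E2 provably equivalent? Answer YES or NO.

Every axiom is a valid identity, so a rewrite proof would force E1 and E2 to agree under every assignment.
At b=0, c=0, d=1: E1 = -1 but E2 = 0; they differ, so no derivation exists.

NO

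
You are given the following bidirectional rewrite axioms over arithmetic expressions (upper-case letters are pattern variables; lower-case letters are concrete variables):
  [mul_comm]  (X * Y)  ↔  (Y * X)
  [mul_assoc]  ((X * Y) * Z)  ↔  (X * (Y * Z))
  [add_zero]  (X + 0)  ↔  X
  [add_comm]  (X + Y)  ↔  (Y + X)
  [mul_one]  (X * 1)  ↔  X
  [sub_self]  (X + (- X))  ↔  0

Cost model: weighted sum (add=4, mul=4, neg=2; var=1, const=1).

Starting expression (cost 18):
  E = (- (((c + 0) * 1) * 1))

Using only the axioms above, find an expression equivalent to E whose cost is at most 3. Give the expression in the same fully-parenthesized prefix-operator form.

(- c)   [cost 3]

(1) (c + 0)  =[add_zero →]=  c    ⊢ (- ((c * 1) * 1))
(2) (c * 1)  =[mul_one →]=  c    ⊢ (- (c * 1))
(3) (c * 1)  =[mul_one →]=  c    ⊢ cost 3, within 3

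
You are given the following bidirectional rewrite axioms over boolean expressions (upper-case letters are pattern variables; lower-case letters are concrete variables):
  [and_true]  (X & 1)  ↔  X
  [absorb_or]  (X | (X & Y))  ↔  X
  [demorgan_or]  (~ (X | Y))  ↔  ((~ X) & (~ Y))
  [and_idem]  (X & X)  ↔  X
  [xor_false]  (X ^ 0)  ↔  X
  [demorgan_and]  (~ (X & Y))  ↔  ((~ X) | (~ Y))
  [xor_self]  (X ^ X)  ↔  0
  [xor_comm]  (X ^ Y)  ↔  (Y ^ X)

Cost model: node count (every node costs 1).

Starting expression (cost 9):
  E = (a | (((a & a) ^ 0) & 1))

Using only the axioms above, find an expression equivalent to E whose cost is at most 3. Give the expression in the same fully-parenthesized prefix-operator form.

(a | a)   [cost 3]

1. [xor_false →] ((a & a) ^ 0)  →  (a & a);  E = (a | ((a & a) & 1))
2. [and_true →] ((a & a) & 1)  →  (a & a);  E = (a | (a & a))
3. [and_idem →] (a & a)  →  a;  cost 3 ≤ 3, done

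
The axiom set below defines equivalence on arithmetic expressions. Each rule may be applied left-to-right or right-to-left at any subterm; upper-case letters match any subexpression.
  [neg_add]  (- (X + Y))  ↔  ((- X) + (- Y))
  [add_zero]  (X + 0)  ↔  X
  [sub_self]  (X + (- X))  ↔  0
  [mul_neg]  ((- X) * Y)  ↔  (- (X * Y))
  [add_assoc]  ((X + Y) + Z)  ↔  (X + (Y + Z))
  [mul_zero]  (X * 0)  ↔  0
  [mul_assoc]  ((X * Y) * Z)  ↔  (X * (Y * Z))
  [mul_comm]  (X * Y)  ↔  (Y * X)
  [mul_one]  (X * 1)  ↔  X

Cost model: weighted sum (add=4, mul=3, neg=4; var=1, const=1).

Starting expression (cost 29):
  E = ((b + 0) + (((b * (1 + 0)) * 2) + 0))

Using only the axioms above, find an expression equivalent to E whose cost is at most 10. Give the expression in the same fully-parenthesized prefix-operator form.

(1) (((b * (1 + 0)) * 2) + 0)  =[add_zero →]=  ((b * (1 + 0)) * 2)    ⊢ ((b + 0) + ((b * (1 + 0)) * 2))
(2) (1 + 0)  =[add_zero →]=  1    ⊢ ((b + 0) + ((b * 1) * 2))
(3) (b * 1)  =[mul_one →]=  b    ⊢ ((b + 0) + (b * 2))
(4) (b + 0)  =[add_zero →]=  b    ⊢ cost 10, within 10

(b + (b * 2))   [cost 10]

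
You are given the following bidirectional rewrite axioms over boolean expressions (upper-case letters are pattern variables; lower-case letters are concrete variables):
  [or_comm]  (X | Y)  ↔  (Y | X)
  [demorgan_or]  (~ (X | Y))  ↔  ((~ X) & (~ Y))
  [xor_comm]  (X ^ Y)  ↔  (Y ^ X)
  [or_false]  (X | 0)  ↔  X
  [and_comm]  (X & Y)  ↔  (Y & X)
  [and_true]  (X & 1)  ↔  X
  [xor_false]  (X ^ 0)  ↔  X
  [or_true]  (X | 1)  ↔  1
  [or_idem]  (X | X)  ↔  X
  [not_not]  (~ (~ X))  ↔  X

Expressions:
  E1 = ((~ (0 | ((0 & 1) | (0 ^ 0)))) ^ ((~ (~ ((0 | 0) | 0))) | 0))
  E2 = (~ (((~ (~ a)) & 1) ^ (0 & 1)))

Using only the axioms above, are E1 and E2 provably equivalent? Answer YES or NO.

All listed rules preserve value, hence provable equivalence implies equal values everywhere; look for a separating assignment.
a=1 gives E1 ↦ 1, E2 ↦ 0; values differ ⇒ not provably equivalent.

NO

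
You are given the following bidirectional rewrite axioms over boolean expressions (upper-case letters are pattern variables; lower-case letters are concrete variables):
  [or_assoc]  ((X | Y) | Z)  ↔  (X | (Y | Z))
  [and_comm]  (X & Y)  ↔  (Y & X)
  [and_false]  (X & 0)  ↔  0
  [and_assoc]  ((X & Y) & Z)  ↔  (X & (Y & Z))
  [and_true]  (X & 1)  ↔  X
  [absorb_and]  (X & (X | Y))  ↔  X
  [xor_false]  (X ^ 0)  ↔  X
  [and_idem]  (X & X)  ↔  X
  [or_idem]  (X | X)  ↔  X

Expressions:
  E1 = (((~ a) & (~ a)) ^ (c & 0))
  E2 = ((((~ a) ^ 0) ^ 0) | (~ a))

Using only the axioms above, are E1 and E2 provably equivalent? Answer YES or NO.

YES

(1) ((~ a) & (~ a))  =[and_idem →]=  (~ a)    ⊢ ((~ a) ^ (c & 0))
(2) (c & 0)  =[and_false →]=  0    ⊢ ((~ a) ^ 0)
(3) ((~ a) ^ 0)  =[xor_false →]=  (~ a)
(4) (~ a)  =[or_idem ←]=  ((~ a) | (~ a))
(5) (~ a)  =[xor_false ←]=  ((~ a) ^ 0)    ⊢ (((~ a) ^ 0) | (~ a))
(6) ((~ a) ^ 0)  =[xor_false ←]=  (((~ a) ^ 0) ^ 0)    ⊢ E2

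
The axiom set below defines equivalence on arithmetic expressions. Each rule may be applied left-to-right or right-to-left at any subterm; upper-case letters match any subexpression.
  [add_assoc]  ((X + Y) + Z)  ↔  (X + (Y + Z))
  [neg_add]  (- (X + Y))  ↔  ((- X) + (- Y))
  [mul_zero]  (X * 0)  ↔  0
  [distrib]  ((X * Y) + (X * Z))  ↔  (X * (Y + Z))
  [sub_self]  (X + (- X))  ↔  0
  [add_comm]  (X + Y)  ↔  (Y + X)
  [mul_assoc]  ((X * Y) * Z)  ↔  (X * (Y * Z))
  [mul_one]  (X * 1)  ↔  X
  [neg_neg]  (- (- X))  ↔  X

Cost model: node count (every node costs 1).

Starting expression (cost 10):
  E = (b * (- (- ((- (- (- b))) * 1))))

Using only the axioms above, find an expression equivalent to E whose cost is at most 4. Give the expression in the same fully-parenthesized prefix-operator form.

(b * (- b))   [cost 4]

(1) (- (- b))  =[neg_neg →]=  b    ⊢ (b * (- (- ((- b) * 1))))
(2) ((- b) * 1)  =[mul_one →]=  (- b)    ⊢ (b * (- (- (- b))))
(3) (- (- (- b)))  =[neg_neg →]=  (- b)    ⊢ cost 4, within 4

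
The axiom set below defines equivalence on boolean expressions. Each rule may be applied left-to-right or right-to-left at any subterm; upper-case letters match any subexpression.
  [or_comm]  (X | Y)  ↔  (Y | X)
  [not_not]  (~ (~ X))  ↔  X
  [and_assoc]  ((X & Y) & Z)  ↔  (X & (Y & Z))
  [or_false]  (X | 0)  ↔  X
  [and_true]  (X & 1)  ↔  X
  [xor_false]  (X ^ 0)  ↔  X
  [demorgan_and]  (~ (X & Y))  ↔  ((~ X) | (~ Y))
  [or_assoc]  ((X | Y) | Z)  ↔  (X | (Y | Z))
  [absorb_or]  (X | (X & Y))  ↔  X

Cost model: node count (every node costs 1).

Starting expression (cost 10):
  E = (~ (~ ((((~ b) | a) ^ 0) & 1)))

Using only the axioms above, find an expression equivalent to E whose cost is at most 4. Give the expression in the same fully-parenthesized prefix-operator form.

((~ b) | a)   [cost 4]

1. [and_true →] ((((~ b) | a) ^ 0) & 1)  →  (((~ b) | a) ^ 0);  E = (~ (~ (((~ b) | a) ^ 0)))
2. [xor_false →] (((~ b) | a) ^ 0)  →  ((~ b) | a);  E = (~ (~ ((~ b) | a)))
3. [not_not →] (~ (~ ((~ b) | a)))  →  ((~ b) | a);  cost 4 ≤ 4, done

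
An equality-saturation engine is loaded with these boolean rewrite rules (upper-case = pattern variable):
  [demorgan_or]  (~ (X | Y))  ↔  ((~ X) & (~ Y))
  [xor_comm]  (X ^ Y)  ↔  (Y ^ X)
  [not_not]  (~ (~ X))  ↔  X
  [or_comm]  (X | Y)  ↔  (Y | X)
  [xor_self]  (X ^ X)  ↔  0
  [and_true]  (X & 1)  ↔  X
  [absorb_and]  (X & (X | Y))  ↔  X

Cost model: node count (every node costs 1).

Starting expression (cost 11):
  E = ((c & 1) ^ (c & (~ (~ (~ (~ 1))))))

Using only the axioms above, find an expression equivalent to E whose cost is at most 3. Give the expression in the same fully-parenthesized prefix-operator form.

step 1: not_not (→) rewrites (~ (~ 1)) into 1, now ((c & 1) ^ (c & (~ (~ 1))))
step 2: not_not (→) rewrites (~ (~ 1)) into 1, now ((c & 1) ^ (c & 1))
step 3: and_true (→) rewrites (c & 1) into c, now ((c & 1) ^ c)
step 4: and_true (→) rewrites (c & 1) into c, reaching cost 3 (bound 3)

(c ^ c)   [cost 3]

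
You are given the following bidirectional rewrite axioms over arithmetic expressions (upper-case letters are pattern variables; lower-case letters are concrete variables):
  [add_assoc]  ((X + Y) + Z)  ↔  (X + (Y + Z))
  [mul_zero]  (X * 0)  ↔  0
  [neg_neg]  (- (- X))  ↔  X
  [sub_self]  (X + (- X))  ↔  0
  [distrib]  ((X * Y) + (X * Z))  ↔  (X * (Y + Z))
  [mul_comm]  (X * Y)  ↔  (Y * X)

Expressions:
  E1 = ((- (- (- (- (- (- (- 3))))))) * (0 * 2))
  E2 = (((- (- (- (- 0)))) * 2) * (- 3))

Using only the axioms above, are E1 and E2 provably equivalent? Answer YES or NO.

YES

(1) (- (- (- 3)))  =[neg_neg →]=  (- 3)    ⊢ ((- (- (- (- (- 3))))) * (0 * 2))
(2) (- (- (- (- (- 3)))))  =[neg_neg →]=  (- (- (- 3)))    ⊢ ((- (- (- 3))) * (0 * 2))
(3) (- (- 3))  =[neg_neg →]=  3    ⊢ ((- 3) * (0 * 2))
(4) 0  =[neg_neg ←]=  (- (- 0))    ⊢ ((- 3) * ((- (- 0)) * 2))
(5) ((- 3) * ((- (- 0)) * 2))  =[mul_comm →]=  (((- (- 0)) * 2) * (- 3))
(6) (- (- 0))  =[neg_neg ←]=  (- (- (- (- 0))))    ⊢ E2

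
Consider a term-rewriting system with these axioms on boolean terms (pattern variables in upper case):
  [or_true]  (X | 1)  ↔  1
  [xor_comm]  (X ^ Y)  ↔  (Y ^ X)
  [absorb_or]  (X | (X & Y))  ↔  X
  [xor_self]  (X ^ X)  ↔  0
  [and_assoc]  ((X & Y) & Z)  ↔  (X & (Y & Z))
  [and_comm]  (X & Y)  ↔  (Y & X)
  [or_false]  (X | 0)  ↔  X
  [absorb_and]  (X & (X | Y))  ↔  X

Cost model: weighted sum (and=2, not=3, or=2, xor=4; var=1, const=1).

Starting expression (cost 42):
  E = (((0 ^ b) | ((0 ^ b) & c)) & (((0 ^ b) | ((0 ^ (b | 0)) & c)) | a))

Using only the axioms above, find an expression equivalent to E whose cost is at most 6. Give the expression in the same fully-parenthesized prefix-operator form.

1. [or_false →] (b | 0)  →  b;  E = (((0 ^ b) | ((0 ^ b) & c)) & (((0 ^ b) | ((0 ^ b) & c)) | a))
2. [absorb_and →] (((0 ^ b) | ((0 ^ b) & c)) & (((0 ^ b) | ((0 ^ b) & c)) | a))  →  ((0 ^ b) | ((0 ^ b) & c))
3. [absorb_or →] ((0 ^ b) | ((0 ^ b) & c))  →  (0 ^ b);  cost 6 ≤ 6, done

(0 ^ b)   [cost 6]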